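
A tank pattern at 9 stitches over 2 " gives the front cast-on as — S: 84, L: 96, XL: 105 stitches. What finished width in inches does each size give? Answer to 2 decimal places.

9/2 = 4.5 sts per in.
S: 84 / 4.5 = 18.667 → 18.67 in.
L: 96 / 4.5 = 21.333 → 21.33 in.
XL: 105 / 4.5 = 23.333 → 23.33 in.

S 18.67 inches; L 21.33 inches; XL 23.33 inches.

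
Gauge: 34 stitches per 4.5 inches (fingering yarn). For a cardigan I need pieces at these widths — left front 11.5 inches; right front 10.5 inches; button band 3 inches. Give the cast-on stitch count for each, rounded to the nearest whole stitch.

Rate = 34/4.5 = 7.556 sts per in.
left front: 11.5 × 7.556 = 86.89 → 87.
right front: 10.5 × 7.556 = 79.33 → 79.
button band: 3 × 7.556 = 22.67 → 23.

left front 87; right front 79; button band 23.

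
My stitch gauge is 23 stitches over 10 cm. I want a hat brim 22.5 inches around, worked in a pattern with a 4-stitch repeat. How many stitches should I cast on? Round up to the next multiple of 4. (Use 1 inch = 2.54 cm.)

22.5 in = 22.5 × 2.54 = 57.15 cm.
23 / 10 = 2.3 sts/cm.
57.15 × 2.3 = 131.44 sts.
→ 132.

132 stitches.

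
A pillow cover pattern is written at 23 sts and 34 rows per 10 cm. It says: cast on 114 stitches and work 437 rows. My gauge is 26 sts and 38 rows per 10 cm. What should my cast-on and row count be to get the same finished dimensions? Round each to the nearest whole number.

Stitches: 114 × 26/23 = 128.87 → 129.
Rows: 437 × 38/34 = 488.41 → 488.

Cast on 129 stitches; work 488 rows.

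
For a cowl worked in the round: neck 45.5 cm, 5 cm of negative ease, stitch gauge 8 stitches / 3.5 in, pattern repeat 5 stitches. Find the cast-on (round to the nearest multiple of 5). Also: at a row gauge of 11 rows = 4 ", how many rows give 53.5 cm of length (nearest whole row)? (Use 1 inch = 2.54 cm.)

Finished = 45.5 − 5 = 40.5 cm.
40.5 cm × 1/2.54 = 15.94 inches.
8/3.5 = 2.286 sts per in; 15.94 × 2.286 = 36.45 sts.
Nearest multiple of 5 → 35.
53.5 cm = 21.06 inches; × 2.75 = 57.92 → 58 rows.

Cast on 35 stitches; work 58 rows.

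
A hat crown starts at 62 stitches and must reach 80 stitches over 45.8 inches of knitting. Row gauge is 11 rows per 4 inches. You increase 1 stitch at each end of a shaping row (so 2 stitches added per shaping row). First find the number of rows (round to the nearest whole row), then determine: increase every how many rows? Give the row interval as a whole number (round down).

Increase every 14th row.

Rows = 45.8 × 2.75 = 125.9 → 126 rows.
Stitches to add: 18 → 9 shaping rows (at 2 st each).
126 / 9 = 14.00 → every 14 rows.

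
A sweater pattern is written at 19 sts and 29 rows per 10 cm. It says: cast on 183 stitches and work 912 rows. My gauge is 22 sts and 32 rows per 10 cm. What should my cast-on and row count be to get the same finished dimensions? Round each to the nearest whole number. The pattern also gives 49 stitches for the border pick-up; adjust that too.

Stitches: 183 × 22/19 = 211.89 → 212.
Rows: 912 × 32/29 = 1006.34 → 1006.
border pick-up: 49 × 22/19 = 56.74 → 57.

Cast on 212 stitches; work 1006 rows; border pick-up 57 stitches.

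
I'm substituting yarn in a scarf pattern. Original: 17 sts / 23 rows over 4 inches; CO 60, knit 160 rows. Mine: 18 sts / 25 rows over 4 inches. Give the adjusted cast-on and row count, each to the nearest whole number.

Cast on 64 stitches; work 174 rows.

Stitches: 60 × 18/17 = 63.53 → 64.
Rows: 160 × 25/23 = 173.91 → 174.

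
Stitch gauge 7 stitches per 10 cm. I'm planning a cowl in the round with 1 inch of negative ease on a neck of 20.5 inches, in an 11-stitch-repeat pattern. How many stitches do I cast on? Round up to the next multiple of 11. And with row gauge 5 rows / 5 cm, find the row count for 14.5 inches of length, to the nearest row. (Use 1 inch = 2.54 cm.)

Finished = 20.5 − 1 = 19.5 inches.
19.5 inches × 2.54 = 49.53 cm.
7/10 = 0.7 sts per cm; 49.53 × 0.7 = 34.67 sts.
Next multiple of 11 → 44.
14.5 inches = 36.83 cm; × 1 = 36.83 → 37 rows.

Cast on 44 stitches; work 37 rows.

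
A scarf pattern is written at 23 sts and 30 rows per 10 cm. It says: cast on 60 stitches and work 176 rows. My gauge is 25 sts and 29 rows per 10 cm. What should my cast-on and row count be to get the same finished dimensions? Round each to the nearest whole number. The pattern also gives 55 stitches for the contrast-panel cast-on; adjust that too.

Stitches: 60 × 25/23 = 65.22 → 65.
Rows: 176 × 29/30 = 170.13 → 170.
contrast-panel cast-on: 55 × 25/23 = 59.78 → 60.

Cast on 65 stitches; work 170 rows; contrast-panel cast-on 60 stitches.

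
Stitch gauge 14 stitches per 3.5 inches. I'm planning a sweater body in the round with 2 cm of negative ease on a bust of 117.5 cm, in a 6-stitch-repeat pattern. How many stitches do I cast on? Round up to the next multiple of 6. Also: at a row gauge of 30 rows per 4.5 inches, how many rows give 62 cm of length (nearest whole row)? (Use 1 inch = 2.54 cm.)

Finished = 117.5 − 2 = 115.5 cm.
115.5 cm × 1/2.54 = 45.47 inches.
14/3.5 = 4 sts per in; 45.47 × 4 = 181.89 sts.
Next multiple of 6 → 186.
62 cm = 24.41 inches; × 6.667 = 162.73 → 163 rows.

Cast on 186 stitches; work 163 rows.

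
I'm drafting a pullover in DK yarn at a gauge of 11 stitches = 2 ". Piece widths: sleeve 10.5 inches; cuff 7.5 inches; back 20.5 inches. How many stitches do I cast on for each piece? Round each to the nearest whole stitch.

sleeve 58; cuff 41; back 113.

Rate = 11/2 = 5.5 sts per in.
sleeve: 10.5 × 5.5 = 57.75 → 58.
cuff: 7.5 × 5.5 = 41.25 → 41.
back: 20.5 × 5.5 = 112.75 → 113.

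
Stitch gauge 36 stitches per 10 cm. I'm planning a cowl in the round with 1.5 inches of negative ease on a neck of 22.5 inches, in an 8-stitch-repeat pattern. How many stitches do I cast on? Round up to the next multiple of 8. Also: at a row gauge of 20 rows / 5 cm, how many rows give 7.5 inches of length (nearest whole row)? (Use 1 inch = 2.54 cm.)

Finished = 22.5 − 1.5 = 21 inches.
21 inches × 2.54 = 53.34 cm.
36/10 = 3.6 sts per cm; 53.34 × 3.6 = 192.02 sts.
Next multiple of 8 → 200.
7.5 inches = 19.05 cm; × 4 = 76.20 → 76 rows.

Cast on 200 stitches; work 76 rows.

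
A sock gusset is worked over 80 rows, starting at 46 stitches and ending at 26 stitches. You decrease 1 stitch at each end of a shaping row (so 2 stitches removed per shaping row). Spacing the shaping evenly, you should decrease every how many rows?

Decrease every 8th row.

Stitches to remove: |26 − 46| = 20.
Shaping rows needed: 20 / 2 = 10.
80 rows / 10 = every 8 rows.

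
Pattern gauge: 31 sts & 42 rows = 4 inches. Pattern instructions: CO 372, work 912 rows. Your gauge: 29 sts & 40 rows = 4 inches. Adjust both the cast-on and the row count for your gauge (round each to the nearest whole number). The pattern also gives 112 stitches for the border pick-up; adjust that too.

Cast on 348 stitches; work 869 rows; border pick-up 105 stitches.

Stitches: 372 × 29/31 = 348.00 → 348.
Rows: 912 × 40/42 = 868.57 → 869.
border pick-up: 112 × 29/31 = 104.77 → 105.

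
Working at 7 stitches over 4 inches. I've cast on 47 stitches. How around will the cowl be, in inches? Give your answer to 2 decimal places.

26.86 inches.

7 stitches / 4 inch = 1.75 stitches per inch.
47 / 1.75 = 26.857 inches.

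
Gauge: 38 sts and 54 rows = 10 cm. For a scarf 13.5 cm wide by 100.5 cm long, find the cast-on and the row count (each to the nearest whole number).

Cast on 51 stitches and work 543 rows.

Stitch gauge = 38/10 = 3.8 sts/cm; 13.5 × 3.8 = 51.30 → 51 sts.
Row gauge = 54/10 = 5.4 rows/cm; 100.5 × 5.4 = 542.70 → 543 rows.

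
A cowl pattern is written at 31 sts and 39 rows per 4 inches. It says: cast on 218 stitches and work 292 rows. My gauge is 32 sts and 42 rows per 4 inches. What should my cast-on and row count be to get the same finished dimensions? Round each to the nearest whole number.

Stitches: 218 × 32/31 = 225.03 → 225.
Rows: 292 × 42/39 = 314.46 → 314.

Cast on 225 stitches; work 314 rows.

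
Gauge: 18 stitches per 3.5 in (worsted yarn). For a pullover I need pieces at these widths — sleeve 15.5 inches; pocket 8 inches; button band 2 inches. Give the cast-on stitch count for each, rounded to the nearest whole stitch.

sleeve 80; pocket 41; button band 10.

Rate = 18/3.5 = 5.143 sts per in.
sleeve: 15.5 × 5.143 = 79.71 → 80.
pocket: 8 × 5.143 = 41.14 → 41.
button band: 2 × 5.143 = 10.29 → 10.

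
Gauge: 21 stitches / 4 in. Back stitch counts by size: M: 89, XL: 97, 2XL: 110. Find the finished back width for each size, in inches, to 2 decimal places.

M 16.95 inches; XL 18.48 inches; 2XL 20.95 inches.

21/4 = 5.25 sts per in.
M: 89 / 5.25 = 16.952 → 16.95 in.
XL: 97 / 5.25 = 18.476 → 18.48 in.
2XL: 110 / 5.25 = 20.952 → 20.95 in.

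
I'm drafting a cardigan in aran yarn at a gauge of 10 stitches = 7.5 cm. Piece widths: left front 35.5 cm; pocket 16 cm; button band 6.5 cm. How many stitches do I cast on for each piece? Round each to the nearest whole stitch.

Rate = 10/7.5 = 1.333 sts per cm.
left front: 35.5 × 1.333 = 47.33 → 47.
pocket: 16 × 1.333 = 21.33 → 21.
button band: 6.5 × 1.333 = 8.67 → 9.

left front 47; pocket 21; button band 9.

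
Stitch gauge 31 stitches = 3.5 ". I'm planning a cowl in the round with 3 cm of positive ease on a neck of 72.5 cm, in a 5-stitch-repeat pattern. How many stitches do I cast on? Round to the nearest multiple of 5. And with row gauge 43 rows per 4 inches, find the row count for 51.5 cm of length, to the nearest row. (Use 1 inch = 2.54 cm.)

Finished = 72.5 + 3 = 75.5 cm.
75.5 cm × 1/2.54 = 29.72 inches.
31/3.5 = 8.857 sts per in; 29.72 × 8.857 = 263.27 sts.
Nearest multiple of 5 → 265.
51.5 cm = 20.28 inches; × 10.75 = 217.96 → 218 rows.

Cast on 265 stitches; work 218 rows.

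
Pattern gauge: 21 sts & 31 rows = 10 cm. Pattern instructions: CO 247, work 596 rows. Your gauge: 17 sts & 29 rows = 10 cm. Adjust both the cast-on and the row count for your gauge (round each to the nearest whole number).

Stitches: 247 × 17/21 = 199.95 → 200.
Rows: 596 × 29/31 = 557.55 → 558.

Cast on 200 stitches; work 558 rows.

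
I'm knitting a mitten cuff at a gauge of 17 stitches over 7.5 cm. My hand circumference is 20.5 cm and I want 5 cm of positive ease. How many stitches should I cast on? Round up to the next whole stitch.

Finished = 20.5 + 5 = 25.5 cm.
17 / 7.5 = 2.267 sts per cm.
25.50 × 2.267 = 57.80 sts.
→ 58 sts.

CO 58 sts.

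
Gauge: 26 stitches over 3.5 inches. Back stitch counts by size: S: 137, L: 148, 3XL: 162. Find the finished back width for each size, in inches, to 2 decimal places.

S 18.44 inches; L 19.92 inches; 3XL 21.81 inches.

26/3.5 = 7.429 sts per in.
S: 137 / 7.429 = 18.442 → 18.44 in.
L: 148 / 7.429 = 19.923 → 19.92 in.
3XL: 162 / 7.429 = 21.808 → 21.81 in.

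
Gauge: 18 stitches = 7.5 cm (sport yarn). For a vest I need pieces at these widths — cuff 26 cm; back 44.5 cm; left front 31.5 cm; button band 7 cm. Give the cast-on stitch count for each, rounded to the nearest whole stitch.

Rate = 18/7.5 = 2.4 sts per cm.
cuff: 26 × 2.4 = 62.40 → 62.
back: 44.5 × 2.4 = 106.80 → 107.
left front: 31.5 × 2.4 = 75.60 → 76.
button band: 7 × 2.4 = 16.80 → 17.

cuff 62; back 107; left front 76; button band 17.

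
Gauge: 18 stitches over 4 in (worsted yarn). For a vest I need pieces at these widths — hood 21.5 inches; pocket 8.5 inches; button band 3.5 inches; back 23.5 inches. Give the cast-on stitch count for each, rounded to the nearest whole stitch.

Rate = 18/4 = 4.5 sts per in.
hood: 21.5 × 4.5 = 96.75 → 97.
pocket: 8.5 × 4.5 = 38.25 → 38.
button band: 3.5 × 4.5 = 15.75 → 16.
back: 23.5 × 4.5 = 105.75 → 106.

hood 97; pocket 38; button band 16; back 106.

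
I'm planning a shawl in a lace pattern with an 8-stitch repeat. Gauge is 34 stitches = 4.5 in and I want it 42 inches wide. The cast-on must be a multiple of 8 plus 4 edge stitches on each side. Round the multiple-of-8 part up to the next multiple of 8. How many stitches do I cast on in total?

34 / 4.5 = 7.556 sts per inch.
42 × 7.556 = 317.33 sts.
Less 8 edge sts → 309.33 for the repeat.
Next multiple of 8: 312.
Add back 8 edge sts → 320.

Cast on 320 stitches.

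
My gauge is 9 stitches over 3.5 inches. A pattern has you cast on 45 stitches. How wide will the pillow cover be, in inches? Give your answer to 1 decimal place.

9 stitches / 3.5 inch = 2.571 stitches per inch.
45 / 2.571 = 17.50 inches.

17.5 inches.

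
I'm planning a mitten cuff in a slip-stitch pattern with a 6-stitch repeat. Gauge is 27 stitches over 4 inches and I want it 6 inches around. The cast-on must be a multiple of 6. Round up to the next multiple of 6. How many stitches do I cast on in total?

27 / 4 = 6.75 sts per inch.
6 × 6.75 = 40.50 sts.
Next multiple of 6: 42.

CO 42 sts.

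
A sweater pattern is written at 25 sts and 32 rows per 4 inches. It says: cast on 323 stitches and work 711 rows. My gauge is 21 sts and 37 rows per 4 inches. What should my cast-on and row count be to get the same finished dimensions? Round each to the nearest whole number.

Cast on 271 stitches; work 822 rows.

Stitches: 323 × 21/25 = 271.32 → 271.
Rows: 711 × 37/32 = 822.09 → 822.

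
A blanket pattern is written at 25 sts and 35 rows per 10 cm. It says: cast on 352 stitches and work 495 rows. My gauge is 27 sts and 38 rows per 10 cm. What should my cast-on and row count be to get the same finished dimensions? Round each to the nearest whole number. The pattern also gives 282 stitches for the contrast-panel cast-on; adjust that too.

Stitches: 352 × 27/25 = 380.16 → 380.
Rows: 495 × 38/35 = 537.43 → 537.
contrast-panel cast-on: 282 × 27/25 = 304.56 → 305.

Cast on 380 stitches; work 537 rows; contrast-panel cast-on 305 stitches.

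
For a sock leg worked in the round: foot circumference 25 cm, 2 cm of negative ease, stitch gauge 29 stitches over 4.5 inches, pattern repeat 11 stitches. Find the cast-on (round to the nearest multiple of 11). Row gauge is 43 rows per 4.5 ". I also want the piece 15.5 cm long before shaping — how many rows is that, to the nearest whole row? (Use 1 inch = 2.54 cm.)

Cast on 55 stitches; work 58 rows.

Finished = 25 − 2 = 23 cm.
23 cm × 1/2.54 = 9.06 inches.
29/4.5 = 6.444 sts per in; 9.06 × 6.444 = 58.36 sts.
Nearest multiple of 11 → 55.
15.5 cm = 6.10 inches; × 9.556 = 58.31 → 58 rows.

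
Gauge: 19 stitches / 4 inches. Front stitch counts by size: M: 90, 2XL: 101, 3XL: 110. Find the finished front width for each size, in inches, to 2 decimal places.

19/4 = 4.75 sts per in.
M: 90 / 4.75 = 18.947 → 18.95 in.
2XL: 101 / 4.75 = 21.263 → 21.26 in.
3XL: 110 / 4.75 = 23.158 → 23.16 in.

M 18.95 inches; 2XL 21.26 inches; 3XL 23.16 inches.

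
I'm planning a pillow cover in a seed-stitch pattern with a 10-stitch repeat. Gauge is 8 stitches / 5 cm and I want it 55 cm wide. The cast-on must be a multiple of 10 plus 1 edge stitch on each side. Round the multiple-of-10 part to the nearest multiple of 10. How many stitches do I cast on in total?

92 stitches.

8 / 5 = 1.6 sts per cm.
55 × 1.6 = 88.00 sts.
Less 2 edge sts → 86.00 for the repeat.
Nearest multiple of 10: 90.
Add back 2 edge sts → 92.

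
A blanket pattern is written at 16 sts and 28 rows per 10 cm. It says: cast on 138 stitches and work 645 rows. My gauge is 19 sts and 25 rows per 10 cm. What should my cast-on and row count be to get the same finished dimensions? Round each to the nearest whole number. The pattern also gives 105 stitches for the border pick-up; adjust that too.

Stitches: 138 × 19/16 = 163.88 → 164.
Rows: 645 × 25/28 = 575.89 → 576.
border pick-up: 105 × 19/16 = 124.69 → 125.

Cast on 164 stitches; work 576 rows; border pick-up 125 stitches.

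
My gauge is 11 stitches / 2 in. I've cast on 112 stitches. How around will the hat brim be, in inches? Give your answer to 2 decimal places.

20.36 inches.

11 stitches / 2 inch = 5.5 stitches per inch.
112 / 5.5 = 20.364 inches.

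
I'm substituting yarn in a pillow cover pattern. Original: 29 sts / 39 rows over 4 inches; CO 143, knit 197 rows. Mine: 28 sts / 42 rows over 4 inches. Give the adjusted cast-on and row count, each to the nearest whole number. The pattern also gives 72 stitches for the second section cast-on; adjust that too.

Stitches: 143 × 28/29 = 138.07 → 138.
Rows: 197 × 42/39 = 212.15 → 212.
second section cast-on: 72 × 28/29 = 69.52 → 70.

Cast on 138 stitches; work 212 rows; second section cast-on 70 stitches.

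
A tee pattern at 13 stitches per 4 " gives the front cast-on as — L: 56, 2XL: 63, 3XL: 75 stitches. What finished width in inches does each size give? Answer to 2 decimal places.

13/4 = 3.25 sts per in.
L: 56 / 3.25 = 17.231 → 17.23 in.
2XL: 63 / 3.25 = 19.385 → 19.38 in.
3XL: 75 / 3.25 = 23.077 → 23.08 in.

L 17.23 inches; 2XL 19.38 inches; 3XL 23.08 inches.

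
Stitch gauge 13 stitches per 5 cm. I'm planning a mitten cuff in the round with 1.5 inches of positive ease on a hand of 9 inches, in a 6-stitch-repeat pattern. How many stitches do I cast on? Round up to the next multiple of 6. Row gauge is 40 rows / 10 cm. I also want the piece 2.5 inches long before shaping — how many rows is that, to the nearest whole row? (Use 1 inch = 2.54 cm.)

Cast on 72 stitches; work 25 rows.

Finished = 9 + 1.5 = 10.5 inches.
10.5 inches × 2.54 = 26.67 cm.
13/5 = 2.6 sts per cm; 26.67 × 2.6 = 69.34 sts.
Next multiple of 6 → 72.
2.5 inches = 6.35 cm; × 4 = 25.40 → 25 rows.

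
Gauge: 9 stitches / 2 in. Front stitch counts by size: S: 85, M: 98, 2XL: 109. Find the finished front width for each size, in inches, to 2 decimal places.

9/2 = 4.5 sts per in.
S: 85 / 4.5 = 18.889 → 18.89 in.
M: 98 / 4.5 = 21.778 → 21.78 in.
2XL: 109 / 4.5 = 24.222 → 24.22 in.

S 18.89 inches; M 21.78 inches; 2XL 24.22 inches.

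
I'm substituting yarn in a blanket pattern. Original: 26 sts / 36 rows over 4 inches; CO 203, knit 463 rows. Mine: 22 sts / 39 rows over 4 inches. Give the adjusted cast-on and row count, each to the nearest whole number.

Stitches: 203 × 22/26 = 171.77 → 172.
Rows: 463 × 39/36 = 501.58 → 502.

Cast on 172 stitches; work 502 rows.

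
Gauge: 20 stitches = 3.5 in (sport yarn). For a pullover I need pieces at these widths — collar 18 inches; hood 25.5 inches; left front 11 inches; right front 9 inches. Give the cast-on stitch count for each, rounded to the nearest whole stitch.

Rate = 20/3.5 = 5.714 sts per in.
collar: 18 × 5.714 = 102.86 → 103.
hood: 25.5 × 5.714 = 145.71 → 146.
left front: 11 × 5.714 = 62.86 → 63.
right front: 9 × 5.714 = 51.43 → 51.

collar 103; hood 146; left front 63; right front 51.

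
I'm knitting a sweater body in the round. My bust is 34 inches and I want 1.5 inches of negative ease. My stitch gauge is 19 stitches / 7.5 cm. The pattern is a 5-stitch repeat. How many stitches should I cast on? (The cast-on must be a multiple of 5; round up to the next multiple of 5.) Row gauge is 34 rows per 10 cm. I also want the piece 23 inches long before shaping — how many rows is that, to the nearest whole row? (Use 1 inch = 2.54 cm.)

Finished = 34 − 1.5 = 32.5 inches.
32.5 inches × 2.54 = 82.55 cm.
19/7.5 = 2.533 sts per cm; 82.55 × 2.533 = 209.13 sts.
Next multiple of 5 → 210.
23 inches = 58.42 cm; × 3.4 = 198.63 → 199 rows.

Cast on 210 stitches; work 199 rows.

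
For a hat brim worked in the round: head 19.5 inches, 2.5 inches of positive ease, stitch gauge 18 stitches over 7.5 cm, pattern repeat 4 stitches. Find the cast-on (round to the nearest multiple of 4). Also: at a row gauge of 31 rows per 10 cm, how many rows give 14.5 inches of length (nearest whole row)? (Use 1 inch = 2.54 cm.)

Finished = 19.5 + 2.5 = 22 inches.
22 inches × 2.54 = 55.88 cm.
18/7.5 = 2.4 sts per cm; 55.88 × 2.4 = 134.11 sts.
Nearest multiple of 4 → 136.
14.5 inches = 36.83 cm; × 3.1 = 114.17 → 114 rows.

Cast on 136 stitches; work 114 rows.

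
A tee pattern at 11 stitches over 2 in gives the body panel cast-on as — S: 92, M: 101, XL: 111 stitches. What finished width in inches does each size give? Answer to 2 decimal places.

S 16.73 inches; M 18.36 inches; XL 20.18 inches.

11/2 = 5.5 sts per in.
S: 92 / 5.5 = 16.727 → 16.73 in.
M: 101 / 5.5 = 18.364 → 18.36 in.
XL: 111 / 5.5 = 20.182 → 20.18 in.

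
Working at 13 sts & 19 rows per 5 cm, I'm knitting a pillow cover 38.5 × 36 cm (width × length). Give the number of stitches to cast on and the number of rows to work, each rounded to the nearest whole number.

Stitch gauge = 13/5 = 2.6 sts/cm; 38.5 × 2.6 = 100.10 → 100 sts.
Row gauge = 19/5 = 3.8 rows/cm; 36 × 3.8 = 136.80 → 137 rows.

Cast on 100 stitches and work 137 rows.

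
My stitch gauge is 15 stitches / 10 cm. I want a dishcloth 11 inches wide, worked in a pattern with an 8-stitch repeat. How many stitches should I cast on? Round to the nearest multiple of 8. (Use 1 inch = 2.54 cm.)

Cast on 40 stitches.

11 in = 11 × 2.54 = 27.94 cm.
15 / 10 = 1.5 sts/cm.
27.94 × 1.5 = 41.91 sts.
→ 40.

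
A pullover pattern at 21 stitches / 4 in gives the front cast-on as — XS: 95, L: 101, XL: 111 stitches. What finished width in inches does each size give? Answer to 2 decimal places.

21/4 = 5.25 sts per in.
XS: 95 / 5.25 = 18.095 → 18.10 in.
L: 101 / 5.25 = 19.238 → 19.24 in.
XL: 111 / 5.25 = 21.143 → 21.14 in.

XS 18.10 inches; L 19.24 inches; XL 21.14 inches.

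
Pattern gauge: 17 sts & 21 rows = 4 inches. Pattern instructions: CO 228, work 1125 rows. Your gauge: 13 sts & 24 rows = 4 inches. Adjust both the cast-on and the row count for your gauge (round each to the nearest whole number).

Cast on 174 stitches; work 1286 rows.

Stitches: 228 × 13/17 = 174.35 → 174.
Rows: 1125 × 24/21 = 1285.71 → 1286.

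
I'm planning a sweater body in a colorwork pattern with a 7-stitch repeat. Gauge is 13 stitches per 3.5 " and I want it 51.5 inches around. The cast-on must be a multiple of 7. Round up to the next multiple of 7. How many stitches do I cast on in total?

13 / 3.5 = 3.714 sts per inch.
51.5 × 3.714 = 191.29 sts.
Next multiple of 7: 196.

Cast on 196 stitches.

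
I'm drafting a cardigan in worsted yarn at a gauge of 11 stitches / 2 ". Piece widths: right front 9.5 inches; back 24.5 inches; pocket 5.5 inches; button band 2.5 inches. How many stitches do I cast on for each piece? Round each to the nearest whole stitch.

right front 52; back 135; pocket 30; button band 14.

Rate = 11/2 = 5.5 sts per in.
right front: 9.5 × 5.5 = 52.25 → 52.
back: 24.5 × 5.5 = 134.75 → 135.
pocket: 5.5 × 5.5 = 30.25 → 30.
button band: 2.5 × 5.5 = 13.75 → 14.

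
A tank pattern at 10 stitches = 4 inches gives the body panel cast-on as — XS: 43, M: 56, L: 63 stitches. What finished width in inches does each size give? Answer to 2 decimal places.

XS 17.20 inches; M 22.40 inches; L 25.20 inches.

10/4 = 2.5 sts per in.
XS: 43 / 2.5 = 17.200 → 17.20 in.
M: 56 / 2.5 = 22.400 → 22.40 in.
L: 63 / 2.5 = 25.200 → 25.20 in.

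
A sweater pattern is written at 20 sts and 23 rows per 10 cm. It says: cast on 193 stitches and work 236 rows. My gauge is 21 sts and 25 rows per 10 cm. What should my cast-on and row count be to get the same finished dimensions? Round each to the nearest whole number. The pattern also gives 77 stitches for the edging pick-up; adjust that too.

Stitches: 193 × 21/20 = 202.65 → 203.
Rows: 236 × 25/23 = 256.52 → 257.
edging pick-up: 77 × 21/20 = 80.85 → 81.

Cast on 203 stitches; work 257 rows; edging pick-up 81 stitches.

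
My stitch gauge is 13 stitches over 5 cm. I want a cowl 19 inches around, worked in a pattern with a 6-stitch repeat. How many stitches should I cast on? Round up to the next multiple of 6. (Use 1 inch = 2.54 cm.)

19 in = 19 × 2.54 = 48.26 cm.
13 / 5 = 2.6 sts/cm.
48.26 × 2.6 = 125.48 sts.
→ 126.

CO 126 sts.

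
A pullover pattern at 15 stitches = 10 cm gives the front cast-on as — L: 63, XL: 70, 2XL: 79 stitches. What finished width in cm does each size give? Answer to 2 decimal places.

15/10 = 1.5 sts per cm.
L: 63 / 1.5 = 42.000 → 42.00 cm.
XL: 70 / 1.5 = 46.667 → 46.67 cm.
2XL: 79 / 1.5 = 52.667 → 52.67 cm.

L 42.00 cm; XL 46.67 cm; 2XL 52.67 cm.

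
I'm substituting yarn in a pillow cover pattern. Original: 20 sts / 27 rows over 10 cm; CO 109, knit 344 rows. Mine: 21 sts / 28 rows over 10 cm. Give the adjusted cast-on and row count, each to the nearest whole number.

Stitches: 109 × 21/20 = 114.45 → 114.
Rows: 344 × 28/27 = 356.74 → 357.

Cast on 114 stitches; work 357 rows.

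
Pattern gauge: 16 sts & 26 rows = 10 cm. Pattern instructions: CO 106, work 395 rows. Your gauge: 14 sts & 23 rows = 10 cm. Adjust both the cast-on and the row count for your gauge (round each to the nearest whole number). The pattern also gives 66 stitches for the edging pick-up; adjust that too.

Stitches: 106 × 14/16 = 92.75 → 93.
Rows: 395 × 23/26 = 349.42 → 349.
edging pick-up: 66 × 14/16 = 57.75 → 58.

Cast on 93 stitches; work 349 rows; edging pick-up 58 stitches.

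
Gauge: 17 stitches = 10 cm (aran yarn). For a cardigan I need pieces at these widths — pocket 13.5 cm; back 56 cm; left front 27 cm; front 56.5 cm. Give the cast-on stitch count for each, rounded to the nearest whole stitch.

pocket 23; back 95; left front 46; front 96.

Rate = 17/10 = 1.7 sts per cm.
pocket: 13.5 × 1.7 = 22.95 → 23.
back: 56 × 1.7 = 95.20 → 95.
left front: 27 × 1.7 = 45.90 → 46.
front: 56.5 × 1.7 = 96.05 → 96.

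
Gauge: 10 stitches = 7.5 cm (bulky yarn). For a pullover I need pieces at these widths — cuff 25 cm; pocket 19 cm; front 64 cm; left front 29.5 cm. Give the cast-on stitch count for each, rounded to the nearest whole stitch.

Rate = 10/7.5 = 1.333 sts per cm.
cuff: 25 × 1.333 = 33.33 → 33.
pocket: 19 × 1.333 = 25.33 → 25.
front: 64 × 1.333 = 85.33 → 85.
left front: 29.5 × 1.333 = 39.33 → 39.

cuff 33; pocket 25; front 85; left front 39.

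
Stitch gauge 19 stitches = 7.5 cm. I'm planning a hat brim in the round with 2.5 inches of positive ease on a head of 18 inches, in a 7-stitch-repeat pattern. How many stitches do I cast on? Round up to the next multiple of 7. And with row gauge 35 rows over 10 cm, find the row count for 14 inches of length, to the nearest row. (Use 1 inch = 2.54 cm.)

Cast on 133 stitches; work 124 rows.

Finished = 18 + 2.5 = 20.5 inches.
20.5 inches × 2.54 = 52.07 cm.
19/7.5 = 2.533 sts per cm; 52.07 × 2.533 = 131.91 sts.
Next multiple of 7 → 133.
14 inches = 35.56 cm; × 3.5 = 124.46 → 124 rows.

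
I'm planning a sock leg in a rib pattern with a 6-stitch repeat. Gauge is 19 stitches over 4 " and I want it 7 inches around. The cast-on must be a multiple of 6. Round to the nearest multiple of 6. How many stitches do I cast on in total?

36 stitches.

19 / 4 = 4.75 sts per inch.
7 × 4.75 = 33.25 sts.
Nearest multiple of 6: 36.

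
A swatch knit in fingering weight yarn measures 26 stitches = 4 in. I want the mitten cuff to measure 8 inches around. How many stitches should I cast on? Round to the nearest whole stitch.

26 stitches / 4 in = 6.5 stitches per inch.
8 × 6.5 = 52.00 stitches.

CO 52 sts.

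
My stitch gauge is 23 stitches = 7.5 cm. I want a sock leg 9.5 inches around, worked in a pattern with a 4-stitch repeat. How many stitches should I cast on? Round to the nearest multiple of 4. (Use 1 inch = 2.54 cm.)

Cast on 72 stitches.

9.5 in = 9.5 × 2.54 = 24.13 cm.
23 / 7.5 = 3.067 sts/cm.
24.13 × 3.067 = 74.00 sts.
→ 72.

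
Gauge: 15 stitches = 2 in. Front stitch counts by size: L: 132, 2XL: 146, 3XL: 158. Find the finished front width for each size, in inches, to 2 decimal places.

L 17.60 inches; 2XL 19.47 inches; 3XL 21.07 inches.

15/2 = 7.5 sts per in.
L: 132 / 7.5 = 17.600 → 17.60 in.
2XL: 146 / 7.5 = 19.467 → 19.47 in.
3XL: 158 / 7.5 = 21.067 → 21.07 in.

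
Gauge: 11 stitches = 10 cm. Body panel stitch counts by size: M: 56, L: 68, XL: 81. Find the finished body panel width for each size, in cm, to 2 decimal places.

M 50.91 cm; L 61.82 cm; XL 73.64 cm.

11/10 = 1.1 sts per cm.
M: 56 / 1.1 = 50.909 → 50.91 cm.
L: 68 / 1.1 = 61.818 → 61.82 cm.
XL: 81 / 1.1 = 73.636 → 73.64 cm.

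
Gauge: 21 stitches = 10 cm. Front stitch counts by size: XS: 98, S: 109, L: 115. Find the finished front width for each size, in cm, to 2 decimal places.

21/10 = 2.1 sts per cm.
XS: 98 / 2.1 = 46.667 → 46.67 cm.
S: 109 / 2.1 = 51.905 → 51.90 cm.
L: 115 / 2.1 = 54.762 → 54.76 cm.

XS 46.67 cm; S 51.90 cm; L 54.76 cm.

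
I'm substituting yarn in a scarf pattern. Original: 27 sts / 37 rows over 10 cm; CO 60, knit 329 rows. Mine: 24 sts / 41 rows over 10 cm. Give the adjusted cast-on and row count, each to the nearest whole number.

Cast on 53 stitches; work 365 rows.

Stitches: 60 × 24/27 = 53.33 → 53.
Rows: 329 × 41/37 = 364.57 → 365.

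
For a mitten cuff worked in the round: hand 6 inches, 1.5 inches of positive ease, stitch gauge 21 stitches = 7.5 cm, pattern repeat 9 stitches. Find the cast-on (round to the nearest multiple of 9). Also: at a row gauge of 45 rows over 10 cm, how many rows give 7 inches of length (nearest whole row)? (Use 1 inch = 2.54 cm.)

Finished = 6 + 1.5 = 7.5 inches.
7.5 inches × 2.54 = 19.05 cm.
21/7.5 = 2.8 sts per cm; 19.05 × 2.8 = 53.34 sts.
Nearest multiple of 9 → 54.
7 inches = 17.78 cm; × 4.5 = 80.01 → 80 rows.

Cast on 54 stitches; work 80 rows.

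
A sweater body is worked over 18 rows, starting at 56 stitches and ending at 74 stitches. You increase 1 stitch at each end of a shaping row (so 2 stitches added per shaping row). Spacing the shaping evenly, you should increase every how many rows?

Stitches to add: |74 − 56| = 18.
Shaping rows needed: 18 / 2 = 9.
18 rows / 9 = every 2 rows.

Increase every 2nd row.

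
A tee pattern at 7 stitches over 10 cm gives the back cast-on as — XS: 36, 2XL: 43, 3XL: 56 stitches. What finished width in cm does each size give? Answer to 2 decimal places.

XS 51.43 cm; 2XL 61.43 cm; 3XL 80.00 cm.

7/10 = 0.7 sts per cm.
XS: 36 / 0.7 = 51.429 → 51.43 cm.
2XL: 43 / 0.7 = 61.429 → 61.43 cm.
3XL: 56 / 0.7 = 80.000 → 80.00 cm.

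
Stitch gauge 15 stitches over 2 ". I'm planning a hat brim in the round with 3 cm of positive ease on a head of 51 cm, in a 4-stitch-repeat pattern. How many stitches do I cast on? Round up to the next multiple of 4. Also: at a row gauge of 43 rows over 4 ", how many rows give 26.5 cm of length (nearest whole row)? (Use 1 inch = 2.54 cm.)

Finished = 51 + 3 = 54 cm.
54 cm × 1/2.54 = 21.26 inches.
15/2 = 7.5 sts per in; 21.26 × 7.5 = 159.45 sts.
Next multiple of 4 → 160.
26.5 cm = 10.43 inches; × 10.75 = 112.16 → 112 rows.

Cast on 160 stitches; work 112 rows.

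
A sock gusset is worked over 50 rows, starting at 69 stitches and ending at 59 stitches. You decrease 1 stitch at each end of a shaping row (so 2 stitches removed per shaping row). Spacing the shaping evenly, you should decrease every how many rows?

Decrease every 10th row.

Stitches to remove: |59 − 69| = 10.
Shaping rows needed: 10 / 2 = 5.
50 rows / 5 = every 10 rows.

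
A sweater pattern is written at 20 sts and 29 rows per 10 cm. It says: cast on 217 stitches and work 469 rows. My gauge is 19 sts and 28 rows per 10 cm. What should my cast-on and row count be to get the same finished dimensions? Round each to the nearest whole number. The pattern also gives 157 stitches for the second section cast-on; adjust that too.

Cast on 206 stitches; work 453 rows; second section cast-on 149 stitches.

Stitches: 217 × 19/20 = 206.15 → 206.
Rows: 469 × 28/29 = 452.83 → 453.
second section cast-on: 157 × 19/20 = 149.15 → 149.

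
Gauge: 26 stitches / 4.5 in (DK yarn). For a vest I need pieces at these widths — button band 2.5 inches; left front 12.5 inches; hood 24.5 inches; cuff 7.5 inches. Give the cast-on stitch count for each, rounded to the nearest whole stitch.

Rate = 26/4.5 = 5.778 sts per in.
button band: 2.5 × 5.778 = 14.44 → 14.
left front: 12.5 × 5.778 = 72.22 → 72.
hood: 24.5 × 5.778 = 141.56 → 142.
cuff: 7.5 × 5.778 = 43.33 → 43.

button band 14; left front 72; hood 142; cuff 43.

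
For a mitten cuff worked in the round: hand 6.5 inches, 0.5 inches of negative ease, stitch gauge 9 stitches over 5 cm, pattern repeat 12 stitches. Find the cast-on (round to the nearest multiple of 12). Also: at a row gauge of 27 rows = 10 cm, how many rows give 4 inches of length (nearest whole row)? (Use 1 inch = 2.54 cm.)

Finished = 6.5 − 0.5 = 6 inches.
6 inches × 2.54 = 15.24 cm.
9/5 = 1.8 sts per cm; 15.24 × 1.8 = 27.43 sts.
Nearest multiple of 12 → 24.
4 inches = 10.16 cm; × 2.7 = 27.43 → 27 rows.

Cast on 24 stitches; work 27 rows.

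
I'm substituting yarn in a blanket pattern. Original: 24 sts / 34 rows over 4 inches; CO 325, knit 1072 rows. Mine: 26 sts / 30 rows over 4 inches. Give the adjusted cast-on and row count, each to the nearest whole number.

Stitches: 325 × 26/24 = 352.08 → 352.
Rows: 1072 × 30/34 = 945.88 → 946.

Cast on 352 stitches; work 946 rows.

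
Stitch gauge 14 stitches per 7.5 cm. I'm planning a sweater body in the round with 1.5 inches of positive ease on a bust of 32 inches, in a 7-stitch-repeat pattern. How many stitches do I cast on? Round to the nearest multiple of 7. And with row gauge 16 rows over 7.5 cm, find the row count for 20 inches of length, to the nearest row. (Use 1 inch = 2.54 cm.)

Finished = 32 + 1.5 = 33.5 inches.
33.5 inches × 2.54 = 85.09 cm.
14/7.5 = 1.867 sts per cm; 85.09 × 1.867 = 158.83 sts.
Nearest multiple of 7 → 161.
20 inches = 50.80 cm; × 2.133 = 108.37 → 108 rows.

Cast on 161 stitches; work 108 rows.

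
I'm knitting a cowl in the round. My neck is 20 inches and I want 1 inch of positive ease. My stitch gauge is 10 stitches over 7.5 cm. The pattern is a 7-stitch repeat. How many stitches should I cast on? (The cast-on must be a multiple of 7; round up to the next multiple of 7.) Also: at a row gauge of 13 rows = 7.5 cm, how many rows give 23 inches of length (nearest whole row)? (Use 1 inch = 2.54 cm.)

Finished = 20 + 1 = 21 inches.
21 inches × 2.54 = 53.34 cm.
10/7.5 = 1.333 sts per cm; 53.34 × 1.333 = 71.12 sts.
Next multiple of 7 → 77.
23 inches = 58.42 cm; × 1.733 = 101.26 → 101 rows.

Cast on 77 stitches; work 101 rows.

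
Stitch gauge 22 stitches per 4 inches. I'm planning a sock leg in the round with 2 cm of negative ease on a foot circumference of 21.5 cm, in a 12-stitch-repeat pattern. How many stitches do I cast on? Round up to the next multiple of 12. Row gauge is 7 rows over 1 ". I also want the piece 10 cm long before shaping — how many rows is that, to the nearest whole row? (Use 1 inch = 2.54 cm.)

Finished = 21.5 − 2 = 19.5 cm.
19.5 cm × 1/2.54 = 7.68 inches.
22/4 = 5.5 sts per in; 7.68 × 5.5 = 42.22 sts.
Next multiple of 12 → 48.
10 cm = 3.94 inches; × 7 = 27.56 → 28 rows.

Cast on 48 stitches; work 28 rows.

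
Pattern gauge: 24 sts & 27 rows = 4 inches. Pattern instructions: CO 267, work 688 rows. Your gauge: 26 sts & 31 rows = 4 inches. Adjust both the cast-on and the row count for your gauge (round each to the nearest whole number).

Stitches: 267 × 26/24 = 289.25 → 289.
Rows: 688 × 31/27 = 789.93 → 790.

Cast on 289 stitches; work 790 rows.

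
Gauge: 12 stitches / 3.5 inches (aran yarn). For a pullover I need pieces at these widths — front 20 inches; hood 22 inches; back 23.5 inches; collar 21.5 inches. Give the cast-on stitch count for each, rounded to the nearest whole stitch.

front 69; hood 75; back 81; collar 74.

Rate = 12/3.5 = 3.429 sts per in.
front: 20 × 3.429 = 68.57 → 69.
hood: 22 × 3.429 = 75.43 → 75.
back: 23.5 × 3.429 = 80.57 → 81.
collar: 21.5 × 3.429 = 73.71 → 74.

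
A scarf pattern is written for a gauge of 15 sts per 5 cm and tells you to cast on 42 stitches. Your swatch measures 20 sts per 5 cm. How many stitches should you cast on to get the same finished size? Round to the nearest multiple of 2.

Scale factor = 20 / 15 = 1.333.
42 × 20 / 15 = 56.00 sts.

56 stitches.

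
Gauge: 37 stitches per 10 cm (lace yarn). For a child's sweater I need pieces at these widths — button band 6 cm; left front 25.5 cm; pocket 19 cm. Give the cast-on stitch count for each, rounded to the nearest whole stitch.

Rate = 37/10 = 3.7 sts per cm.
button band: 6 × 3.7 = 22.20 → 22.
left front: 25.5 × 3.7 = 94.35 → 94.
pocket: 19 × 3.7 = 70.30 → 70.

button band 22; left front 94; pocket 70.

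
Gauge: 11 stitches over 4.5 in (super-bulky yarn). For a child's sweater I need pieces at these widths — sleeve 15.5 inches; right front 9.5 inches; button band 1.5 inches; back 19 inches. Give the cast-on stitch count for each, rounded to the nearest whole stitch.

sleeve 38; right front 23; button band 4; back 46.

Rate = 11/4.5 = 2.444 sts per in.
sleeve: 15.5 × 2.444 = 37.89 → 38.
right front: 9.5 × 2.444 = 23.22 → 23.
button band: 1.5 × 2.444 = 3.67 → 4.
back: 19 × 2.444 = 46.44 → 46.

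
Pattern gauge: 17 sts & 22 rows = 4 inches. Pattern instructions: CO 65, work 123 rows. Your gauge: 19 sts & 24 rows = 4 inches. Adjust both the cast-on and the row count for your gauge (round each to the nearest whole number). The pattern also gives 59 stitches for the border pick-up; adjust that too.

Cast on 73 stitches; work 134 rows; border pick-up 66 stitches.

Stitches: 65 × 19/17 = 72.65 → 73.
Rows: 123 × 24/22 = 134.18 → 134.
border pick-up: 59 × 19/17 = 65.94 → 66.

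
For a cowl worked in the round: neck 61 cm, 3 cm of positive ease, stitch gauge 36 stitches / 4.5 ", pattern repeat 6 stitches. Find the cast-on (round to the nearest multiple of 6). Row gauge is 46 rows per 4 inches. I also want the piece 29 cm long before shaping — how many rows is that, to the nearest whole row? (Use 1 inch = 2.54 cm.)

Finished = 61 + 3 = 64 cm.
64 cm × 1/2.54 = 25.20 inches.
36/4.5 = 8 sts per in; 25.20 × 8 = 201.57 sts.
Nearest multiple of 6 → 204.
29 cm = 11.42 inches; × 11.5 = 131.30 → 131 rows.

Cast on 204 stitches; work 131 rows.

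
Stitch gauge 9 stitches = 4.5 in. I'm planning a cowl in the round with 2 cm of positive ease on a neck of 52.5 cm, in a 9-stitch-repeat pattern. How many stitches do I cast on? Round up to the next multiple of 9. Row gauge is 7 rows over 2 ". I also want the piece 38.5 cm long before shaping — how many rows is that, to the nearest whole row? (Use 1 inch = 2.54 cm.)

Cast on 45 stitches; work 53 rows.

Finished = 52.5 + 2 = 54.5 cm.
54.5 cm × 1/2.54 = 21.46 inches.
9/4.5 = 2 sts per in; 21.46 × 2 = 42.91 sts.
Next multiple of 9 → 45.
38.5 cm = 15.16 inches; × 3.5 = 53.05 → 53 rows.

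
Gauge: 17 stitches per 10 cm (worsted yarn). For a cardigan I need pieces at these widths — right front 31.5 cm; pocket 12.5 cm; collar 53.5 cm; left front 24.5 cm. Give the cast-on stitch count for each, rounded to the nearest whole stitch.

right front 54; pocket 21; collar 91; left front 42.

Rate = 17/10 = 1.7 sts per cm.
right front: 31.5 × 1.7 = 53.55 → 54.
pocket: 12.5 × 1.7 = 21.25 → 21.
collar: 53.5 × 1.7 = 90.95 → 91.
left front: 24.5 × 1.7 = 41.65 → 42.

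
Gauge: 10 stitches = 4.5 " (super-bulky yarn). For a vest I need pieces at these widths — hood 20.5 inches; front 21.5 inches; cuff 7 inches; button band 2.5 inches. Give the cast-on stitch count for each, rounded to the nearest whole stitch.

Rate = 10/4.5 = 2.222 sts per in.
hood: 20.5 × 2.222 = 45.56 → 46.
front: 21.5 × 2.222 = 47.78 → 48.
cuff: 7 × 2.222 = 15.56 → 16.
button band: 2.5 × 2.222 = 5.56 → 6.

hood 46; front 48; cuff 16; button band 6.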